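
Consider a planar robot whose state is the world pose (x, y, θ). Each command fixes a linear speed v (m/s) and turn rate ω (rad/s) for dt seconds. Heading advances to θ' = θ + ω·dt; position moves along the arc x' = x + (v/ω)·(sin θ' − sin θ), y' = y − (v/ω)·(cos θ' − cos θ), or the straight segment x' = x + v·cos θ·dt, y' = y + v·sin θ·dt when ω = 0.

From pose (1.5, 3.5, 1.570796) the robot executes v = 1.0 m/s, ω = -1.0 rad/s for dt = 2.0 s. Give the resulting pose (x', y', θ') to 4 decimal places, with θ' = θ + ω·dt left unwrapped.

θ' = 1.5708 + -1.0·2.0 = -0.4292
R = v/ω = 1.0/-1.0 = -1.0000
x' = 1.5 + -1.0000·(sin -0.4292 − sin 1.5708) = 2.9161
y' = 3.5 − -1.0000·(cos -0.4292 − cos 1.5708) = 4.4093

(2.9161, 4.4093, -0.4292)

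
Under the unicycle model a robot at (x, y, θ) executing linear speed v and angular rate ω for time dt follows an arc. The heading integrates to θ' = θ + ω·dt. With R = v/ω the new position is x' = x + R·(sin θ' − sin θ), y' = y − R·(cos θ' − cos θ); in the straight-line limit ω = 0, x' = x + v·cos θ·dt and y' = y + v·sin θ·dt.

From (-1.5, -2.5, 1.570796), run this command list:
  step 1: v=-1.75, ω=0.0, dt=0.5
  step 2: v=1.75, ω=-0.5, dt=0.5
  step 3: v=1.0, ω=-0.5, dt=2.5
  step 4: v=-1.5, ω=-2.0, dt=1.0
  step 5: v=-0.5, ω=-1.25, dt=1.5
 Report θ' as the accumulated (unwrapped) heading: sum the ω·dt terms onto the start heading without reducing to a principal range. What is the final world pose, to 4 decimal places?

(0.2704, 0.1773, -3.8042)

step 1: θ'=1.5708 (straight) → pose (-1.5000, -3.3750, 1.5708)
step 2: θ'=1.3208 (R=-3.5000) → pose (-1.3912, -2.5091, 1.3208)
step 3: θ'=0.0708 (R=-2.0000) → pose (0.4052, -1.0089, 0.0708)
step 4: θ'=-1.9292 (R=0.7500) → pose (-0.3502, 0.0023, -1.9292)
step 5: θ'=-3.8042 (R=0.4000) → pose (0.2704, 0.1773, -3.8042)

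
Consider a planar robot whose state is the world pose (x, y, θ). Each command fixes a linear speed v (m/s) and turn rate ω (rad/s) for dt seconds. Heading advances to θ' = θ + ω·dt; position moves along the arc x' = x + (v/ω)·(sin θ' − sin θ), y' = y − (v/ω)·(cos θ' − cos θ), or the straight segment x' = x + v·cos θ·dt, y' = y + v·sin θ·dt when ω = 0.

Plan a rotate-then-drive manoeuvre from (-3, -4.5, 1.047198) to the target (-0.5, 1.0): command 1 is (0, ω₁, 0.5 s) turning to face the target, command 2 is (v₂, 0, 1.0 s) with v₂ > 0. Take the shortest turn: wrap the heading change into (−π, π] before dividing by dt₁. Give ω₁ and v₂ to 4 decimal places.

ω₁ = 0.1939, v₂ = 6.0415

heading to target = atan2(1−-4.5, -0.5−-3) = 1.1442
Δθ = wrap(1.1442 − 1.0472) = 0.0970; ω₁ = Δθ/dt₁ = 0.1939
distance = √((-0.5−-3)² + (1−-4.5)²) = 6.0415; v₂ = distance/dt₂ = 6.0415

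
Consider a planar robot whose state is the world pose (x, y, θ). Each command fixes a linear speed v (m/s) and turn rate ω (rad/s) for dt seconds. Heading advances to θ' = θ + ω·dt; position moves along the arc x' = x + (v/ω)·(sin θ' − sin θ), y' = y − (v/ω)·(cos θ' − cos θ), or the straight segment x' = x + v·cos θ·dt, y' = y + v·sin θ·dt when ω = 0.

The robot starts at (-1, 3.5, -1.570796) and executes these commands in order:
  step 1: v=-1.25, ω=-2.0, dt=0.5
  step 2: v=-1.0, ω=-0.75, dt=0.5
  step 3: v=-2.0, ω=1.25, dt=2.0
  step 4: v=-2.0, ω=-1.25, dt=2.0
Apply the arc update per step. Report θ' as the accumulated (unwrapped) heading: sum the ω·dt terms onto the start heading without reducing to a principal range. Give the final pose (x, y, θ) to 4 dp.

(0.5055, 10.2379, -2.9458)

step 1: θ'=-2.5708 (R=0.6250) → pose (-0.7127, 4.0259, -2.5708)
step 2: θ'=-2.9458 (R=1.3333) → pose (-0.2517, 4.2118, -2.9458)
step 3: θ'=-0.4458 (R=-1.6000) → pose (0.1269, 7.2249, -0.4458)
step 4: θ'=-2.9458 (R=1.6000) → pose (0.5055, 10.2379, -2.9458)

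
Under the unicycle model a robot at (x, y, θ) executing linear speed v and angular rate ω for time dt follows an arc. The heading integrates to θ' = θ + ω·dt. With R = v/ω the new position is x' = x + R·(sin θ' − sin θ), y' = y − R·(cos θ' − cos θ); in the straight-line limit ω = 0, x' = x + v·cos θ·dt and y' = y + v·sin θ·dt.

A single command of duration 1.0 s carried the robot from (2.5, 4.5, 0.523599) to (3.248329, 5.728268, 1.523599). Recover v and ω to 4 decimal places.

v = 1.5000, ω = 1.0000

Δθ = 1.523599 − 0.523599 = 1.000000
ω = Δθ/dt = 1.000000/1.0 = 1.0000
R = −Δy/(cos θ' − cos θ) = 1.5000
v = R·ω = 1.5000·1.0000 = 1.5000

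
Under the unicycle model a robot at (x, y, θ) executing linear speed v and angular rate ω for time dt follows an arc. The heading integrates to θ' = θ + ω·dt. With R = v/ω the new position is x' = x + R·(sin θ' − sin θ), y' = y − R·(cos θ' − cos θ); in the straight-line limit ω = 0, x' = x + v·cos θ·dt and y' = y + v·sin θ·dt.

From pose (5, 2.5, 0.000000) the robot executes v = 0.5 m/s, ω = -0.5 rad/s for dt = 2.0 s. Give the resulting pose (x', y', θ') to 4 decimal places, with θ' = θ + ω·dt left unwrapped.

(5.8415, 2.0403, -1.0000)

θ' = 0.0000 + -0.5·2.0 = -1.0000
R = v/ω = 0.5/-0.5 = -1.0000
x' = 5 + -1.0000·(sin -1.0000 − sin 0.0000) = 5.8415
y' = 2.5 − -1.0000·(cos -1.0000 − cos 0.0000) = 2.0403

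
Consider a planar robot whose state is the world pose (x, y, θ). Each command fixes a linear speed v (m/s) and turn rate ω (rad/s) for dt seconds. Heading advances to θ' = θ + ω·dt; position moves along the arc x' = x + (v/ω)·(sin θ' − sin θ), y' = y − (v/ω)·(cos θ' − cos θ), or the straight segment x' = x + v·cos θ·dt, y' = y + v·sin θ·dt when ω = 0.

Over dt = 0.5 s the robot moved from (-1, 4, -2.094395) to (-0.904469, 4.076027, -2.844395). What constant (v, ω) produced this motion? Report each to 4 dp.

Δθ = -2.844395 − -2.094395 = -0.750000
ω = Δθ/dt = -0.750000/0.5 = -1.5000
R = Δx/(sin θ' − sin θ) = 0.1667
v = R·ω = 0.1667·-1.5000 = -0.2500

v = -0.2500, ω = -1.5000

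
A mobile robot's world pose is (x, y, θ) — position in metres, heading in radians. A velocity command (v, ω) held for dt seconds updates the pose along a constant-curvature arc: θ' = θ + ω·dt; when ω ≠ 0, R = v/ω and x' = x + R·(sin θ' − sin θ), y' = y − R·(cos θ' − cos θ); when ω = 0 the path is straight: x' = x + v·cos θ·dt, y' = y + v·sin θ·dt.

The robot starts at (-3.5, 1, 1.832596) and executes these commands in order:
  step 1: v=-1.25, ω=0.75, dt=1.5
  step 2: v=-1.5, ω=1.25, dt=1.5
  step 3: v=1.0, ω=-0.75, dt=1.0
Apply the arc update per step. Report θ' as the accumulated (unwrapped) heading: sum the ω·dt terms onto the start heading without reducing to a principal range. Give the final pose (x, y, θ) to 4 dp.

step 1: θ'=2.9576 (R=-1.6667) → pose (-2.1951, -0.2072, 2.9576)
step 2: θ'=4.8326 (R=-1.2000) → pose (-0.7842, 1.1165, 4.8326)
step 3: θ'=4.0826 (R=-1.3333) → pose (-1.0303, 0.1713, 4.0826)

(-1.0303, 0.1713, 4.0826)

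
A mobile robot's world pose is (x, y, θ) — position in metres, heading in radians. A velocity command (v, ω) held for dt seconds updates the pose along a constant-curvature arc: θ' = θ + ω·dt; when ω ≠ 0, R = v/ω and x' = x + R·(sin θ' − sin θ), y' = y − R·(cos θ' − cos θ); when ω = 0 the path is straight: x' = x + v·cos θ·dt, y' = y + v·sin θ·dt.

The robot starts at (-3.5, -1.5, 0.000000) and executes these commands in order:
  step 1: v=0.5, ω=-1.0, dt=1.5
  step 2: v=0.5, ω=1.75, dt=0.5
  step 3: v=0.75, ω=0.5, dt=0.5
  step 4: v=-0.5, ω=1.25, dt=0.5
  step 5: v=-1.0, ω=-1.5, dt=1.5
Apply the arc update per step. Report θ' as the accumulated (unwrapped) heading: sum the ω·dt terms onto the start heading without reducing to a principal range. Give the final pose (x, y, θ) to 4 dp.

step 1: θ'=-1.5000 (R=-0.5000) → pose (-3.0013, -1.9646, -1.5000)
step 2: θ'=-0.6250 (R=0.2857) → pose (-2.8834, -2.1761, -0.6250)
step 3: θ'=-0.3750 (R=1.5000) → pose (-2.5552, -2.3554, -0.3750)
step 4: θ'=0.2500 (R=-0.4000) → pose (-2.8007, -2.3401, 0.2500)
step 5: θ'=-2.0000 (R=0.6667) → pose (-3.5718, -1.4167, -2.0000)

(-3.5718, -1.4167, -2.0000)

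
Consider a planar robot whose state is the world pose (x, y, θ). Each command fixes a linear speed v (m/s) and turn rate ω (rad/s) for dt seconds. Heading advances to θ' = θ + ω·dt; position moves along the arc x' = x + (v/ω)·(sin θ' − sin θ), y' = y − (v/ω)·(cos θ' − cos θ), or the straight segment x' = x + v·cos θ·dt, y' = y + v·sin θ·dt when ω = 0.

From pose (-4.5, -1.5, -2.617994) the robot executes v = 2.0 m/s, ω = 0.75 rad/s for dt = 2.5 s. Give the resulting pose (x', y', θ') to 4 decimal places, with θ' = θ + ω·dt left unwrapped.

(-4.9707, -5.7733, -0.7430)

θ' = -2.6180 + 0.75·2.5 = -0.7430
R = v/ω = 2.0/0.75 = 2.6667
x' = -4.5 + 2.6667·(sin -0.7430 − sin -2.6180) = -4.9707
y' = -1.5 − 2.6667·(cos -0.7430 − cos -2.6180) = -5.7733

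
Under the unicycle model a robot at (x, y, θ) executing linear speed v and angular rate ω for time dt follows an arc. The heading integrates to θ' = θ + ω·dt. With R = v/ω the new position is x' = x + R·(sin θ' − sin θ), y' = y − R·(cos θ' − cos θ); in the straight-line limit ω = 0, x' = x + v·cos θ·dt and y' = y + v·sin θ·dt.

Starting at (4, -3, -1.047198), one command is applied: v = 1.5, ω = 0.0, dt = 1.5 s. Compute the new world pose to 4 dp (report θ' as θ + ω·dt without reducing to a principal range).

θ' = -1.0472 + 0.0·1.5 = -1.0472
ω = 0 → straight: x' = 4 + 1.5·cos(-1.0472)·1.5 = 5.1250
y' = -3 + 1.5·sin(-1.0472)·1.5 = -4.9486

(5.1250, -4.9486, -1.0472)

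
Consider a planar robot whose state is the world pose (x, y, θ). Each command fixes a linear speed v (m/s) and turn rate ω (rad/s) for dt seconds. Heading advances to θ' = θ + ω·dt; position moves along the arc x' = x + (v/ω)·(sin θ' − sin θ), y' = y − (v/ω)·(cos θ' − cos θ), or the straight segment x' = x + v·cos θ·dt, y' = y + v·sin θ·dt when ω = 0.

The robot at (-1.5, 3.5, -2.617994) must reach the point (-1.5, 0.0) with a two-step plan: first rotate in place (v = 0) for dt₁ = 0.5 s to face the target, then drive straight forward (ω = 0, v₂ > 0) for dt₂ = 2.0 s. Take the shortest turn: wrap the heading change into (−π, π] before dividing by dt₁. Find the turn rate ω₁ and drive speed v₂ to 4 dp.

heading to target = atan2(0−3.5, -1.5−-1.5) = -1.5708
Δθ = wrap(-1.5708 − -2.6180) = 1.0472; ω₁ = Δθ/dt₁ = 2.0944
distance = √((-1.5−-1.5)² + (0−3.5)²) = 3.5000; v₂ = distance/dt₂ = 1.7500

ω₁ = 2.0944, v₂ = 1.7500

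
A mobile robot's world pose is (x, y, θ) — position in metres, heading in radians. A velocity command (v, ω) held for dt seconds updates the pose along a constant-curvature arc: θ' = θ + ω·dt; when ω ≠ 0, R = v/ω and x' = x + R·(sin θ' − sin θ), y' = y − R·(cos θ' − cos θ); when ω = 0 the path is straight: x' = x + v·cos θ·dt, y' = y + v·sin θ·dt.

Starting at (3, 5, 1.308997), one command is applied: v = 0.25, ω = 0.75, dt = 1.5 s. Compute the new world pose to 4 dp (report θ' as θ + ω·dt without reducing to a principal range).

(2.8947, 5.3396, 2.4340)

θ' = 1.3090 + 0.75·1.5 = 2.4340
R = v/ω = 0.25/0.75 = 0.3333
x' = 3 + 0.3333·(sin 2.4340 − sin 1.3090) = 2.8947
y' = 5 − 0.3333·(cos 2.4340 − cos 1.3090) = 5.3396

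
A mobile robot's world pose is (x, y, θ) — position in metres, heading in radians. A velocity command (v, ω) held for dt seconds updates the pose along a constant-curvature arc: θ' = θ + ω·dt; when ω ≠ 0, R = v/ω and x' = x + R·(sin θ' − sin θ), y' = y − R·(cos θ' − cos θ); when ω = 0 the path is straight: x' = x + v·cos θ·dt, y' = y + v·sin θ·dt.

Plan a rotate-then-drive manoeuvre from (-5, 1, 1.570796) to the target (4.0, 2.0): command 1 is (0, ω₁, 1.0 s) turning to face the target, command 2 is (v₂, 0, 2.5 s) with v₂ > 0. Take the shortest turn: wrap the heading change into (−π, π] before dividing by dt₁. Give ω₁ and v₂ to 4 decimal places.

ω₁ = -1.4601, v₂ = 3.6222

heading to target = atan2(2−1, 4−-5) = 0.1107
Δθ = wrap(0.1107 − 1.5708) = -1.4601; ω₁ = Δθ/dt₁ = -1.4601
distance = √((4−-5)² + (2−1)²) = 9.0554; v₂ = distance/dt₂ = 3.6222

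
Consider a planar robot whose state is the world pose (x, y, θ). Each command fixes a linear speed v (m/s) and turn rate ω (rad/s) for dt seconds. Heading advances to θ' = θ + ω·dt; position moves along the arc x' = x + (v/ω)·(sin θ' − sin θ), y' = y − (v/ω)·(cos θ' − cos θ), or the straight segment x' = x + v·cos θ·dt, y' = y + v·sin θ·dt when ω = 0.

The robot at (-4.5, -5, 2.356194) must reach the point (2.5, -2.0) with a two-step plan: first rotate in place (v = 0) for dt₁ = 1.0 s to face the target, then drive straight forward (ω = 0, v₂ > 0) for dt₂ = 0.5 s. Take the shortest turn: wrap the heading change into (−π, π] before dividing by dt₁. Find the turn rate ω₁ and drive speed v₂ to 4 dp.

ω₁ = -1.9513, v₂ = 15.2315

heading to target = atan2(-2−-5, 2.5−-4.5) = 0.4049
Δθ = wrap(0.4049 − 2.3562) = -1.9513; ω₁ = Δθ/dt₁ = -1.9513
distance = √((2.5−-4.5)² + (-2−-5)²) = 7.6158; v₂ = distance/dt₂ = 15.2315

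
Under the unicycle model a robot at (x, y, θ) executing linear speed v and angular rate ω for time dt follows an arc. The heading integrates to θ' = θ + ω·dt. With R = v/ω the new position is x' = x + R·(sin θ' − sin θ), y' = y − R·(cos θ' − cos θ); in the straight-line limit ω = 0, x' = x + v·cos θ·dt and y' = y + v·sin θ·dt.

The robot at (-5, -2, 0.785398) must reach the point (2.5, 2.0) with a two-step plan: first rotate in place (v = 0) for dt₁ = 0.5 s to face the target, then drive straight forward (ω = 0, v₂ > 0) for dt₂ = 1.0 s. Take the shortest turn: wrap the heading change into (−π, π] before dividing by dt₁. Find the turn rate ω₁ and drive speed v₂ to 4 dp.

ω₁ = -0.5909, v₂ = 8.5000

heading to target = atan2(2−-2, 2.5−-5) = 0.4900
Δθ = wrap(0.4900 − 0.7854) = -0.2954; ω₁ = Δθ/dt₁ = -0.5909
distance = √((2.5−-5)² + (2−-2)²) = 8.5000; v₂ = distance/dt₂ = 8.5000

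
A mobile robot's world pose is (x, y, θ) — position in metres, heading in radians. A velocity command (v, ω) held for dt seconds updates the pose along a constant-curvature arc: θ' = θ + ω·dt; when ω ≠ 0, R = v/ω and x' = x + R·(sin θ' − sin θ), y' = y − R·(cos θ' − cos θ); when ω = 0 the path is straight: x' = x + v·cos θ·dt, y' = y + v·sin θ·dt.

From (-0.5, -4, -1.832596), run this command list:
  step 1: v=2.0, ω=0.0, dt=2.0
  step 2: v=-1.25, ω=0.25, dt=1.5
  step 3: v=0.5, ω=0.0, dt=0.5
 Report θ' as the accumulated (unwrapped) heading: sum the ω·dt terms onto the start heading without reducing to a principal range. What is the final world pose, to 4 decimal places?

(-1.3687, -6.2532, -1.4576)

step 1: θ'=-1.8326 (straight) → pose (-1.5353, -7.8637, -1.8326)
step 2: θ'=-1.4576 (R=-5.0000) → pose (-1.3969, -6.0048, -1.4576)
step 3: θ'=-1.4576 (straight) → pose (-1.3687, -6.2532, -1.4576)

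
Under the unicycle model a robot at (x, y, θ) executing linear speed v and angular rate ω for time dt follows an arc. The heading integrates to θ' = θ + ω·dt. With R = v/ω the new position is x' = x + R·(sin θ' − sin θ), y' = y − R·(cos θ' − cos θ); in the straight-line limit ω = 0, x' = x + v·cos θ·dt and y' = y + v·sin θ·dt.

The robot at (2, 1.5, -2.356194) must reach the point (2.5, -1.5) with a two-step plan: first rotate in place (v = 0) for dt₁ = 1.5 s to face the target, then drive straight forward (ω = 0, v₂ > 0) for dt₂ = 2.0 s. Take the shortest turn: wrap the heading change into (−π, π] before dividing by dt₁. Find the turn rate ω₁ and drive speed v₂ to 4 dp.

ω₁ = 0.6337, v₂ = 1.5207

heading to target = atan2(-1.5−1.5, 2.5−2) = -1.4056
Δθ = wrap(-1.4056 − -2.3562) = 0.9505; ω₁ = Δθ/dt₁ = 0.6337
distance = √((2.5−2)² + (-1.5−1.5)²) = 3.0414; v₂ = distance/dt₂ = 1.5207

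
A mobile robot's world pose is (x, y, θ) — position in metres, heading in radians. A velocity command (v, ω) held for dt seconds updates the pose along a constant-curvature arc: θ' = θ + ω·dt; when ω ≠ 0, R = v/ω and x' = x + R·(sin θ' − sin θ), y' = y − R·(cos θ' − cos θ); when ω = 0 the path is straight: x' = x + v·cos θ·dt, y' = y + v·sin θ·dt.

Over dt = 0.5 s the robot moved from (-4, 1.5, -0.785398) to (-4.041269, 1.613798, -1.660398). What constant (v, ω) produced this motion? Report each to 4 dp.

Δθ = -1.660398 − -0.785398 = -0.875000
ω = Δθ/dt = -0.875000/0.5 = -1.7500
R = −Δy/(cos θ' − cos θ) = 0.1429
v = R·ω = 0.1429·-1.7500 = -0.2500

v = -0.2500, ω = -1.7500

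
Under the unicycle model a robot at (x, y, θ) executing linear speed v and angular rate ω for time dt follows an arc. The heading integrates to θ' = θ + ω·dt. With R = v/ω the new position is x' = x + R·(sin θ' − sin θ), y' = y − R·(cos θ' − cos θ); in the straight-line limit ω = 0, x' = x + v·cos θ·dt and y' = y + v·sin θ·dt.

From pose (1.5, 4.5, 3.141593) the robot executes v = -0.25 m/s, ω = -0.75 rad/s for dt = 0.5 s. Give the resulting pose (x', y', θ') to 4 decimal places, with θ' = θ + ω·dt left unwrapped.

(1.6221, 4.4768, 2.7666)

θ' = 3.1416 + -0.75·0.5 = 2.7666
R = v/ω = -0.25/-0.75 = 0.3333
x' = 1.5 + 0.3333·(sin 2.7666 − sin 3.1416) = 1.6221
y' = 4.5 − 0.3333·(cos 2.7666 − cos 3.1416) = 4.4768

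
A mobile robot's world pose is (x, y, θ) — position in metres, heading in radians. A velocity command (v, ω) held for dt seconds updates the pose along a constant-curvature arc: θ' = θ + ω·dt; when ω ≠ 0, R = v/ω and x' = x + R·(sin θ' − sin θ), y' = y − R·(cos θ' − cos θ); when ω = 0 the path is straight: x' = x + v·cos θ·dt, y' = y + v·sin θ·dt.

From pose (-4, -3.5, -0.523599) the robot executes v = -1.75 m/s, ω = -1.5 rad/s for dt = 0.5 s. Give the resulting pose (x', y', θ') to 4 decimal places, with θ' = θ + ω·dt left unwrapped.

(-4.5322, -2.8313, -1.2736)

θ' = -0.5236 + -1.5·0.5 = -1.2736
R = v/ω = -1.75/-1.5 = 1.1667
x' = -4 + 1.1667·(sin -1.2736 − sin -0.5236) = -4.5322
y' = -3.5 − 1.1667·(cos -1.2736 − cos -0.5236) = -2.8313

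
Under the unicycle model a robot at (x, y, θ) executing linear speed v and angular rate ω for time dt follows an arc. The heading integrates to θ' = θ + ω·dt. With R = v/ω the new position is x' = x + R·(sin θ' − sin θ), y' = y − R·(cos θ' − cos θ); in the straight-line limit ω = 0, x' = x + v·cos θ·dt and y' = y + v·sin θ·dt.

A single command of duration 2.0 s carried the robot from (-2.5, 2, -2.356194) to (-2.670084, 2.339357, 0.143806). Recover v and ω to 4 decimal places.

Δθ = 0.143806 − -2.356194 = 2.500000
ω = Δθ/dt = 2.500000/2.0 = 1.2500
R = −Δy/(cos θ' − cos θ) = -0.2000
v = R·ω = -0.2000·1.2500 = -0.2500

v = -0.2500, ω = 1.2500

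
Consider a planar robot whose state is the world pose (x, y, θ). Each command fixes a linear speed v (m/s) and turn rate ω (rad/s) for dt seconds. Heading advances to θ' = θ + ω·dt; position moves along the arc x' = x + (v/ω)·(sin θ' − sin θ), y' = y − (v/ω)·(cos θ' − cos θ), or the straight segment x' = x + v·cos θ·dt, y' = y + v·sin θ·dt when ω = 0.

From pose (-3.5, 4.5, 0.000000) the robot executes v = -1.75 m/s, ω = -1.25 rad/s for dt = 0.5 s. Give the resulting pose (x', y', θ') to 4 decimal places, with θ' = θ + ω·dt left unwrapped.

(-4.3191, 4.7647, -0.6250)

θ' = 0.0000 + -1.25·0.5 = -0.6250
R = v/ω = -1.75/-1.25 = 1.4000
x' = -3.5 + 1.4000·(sin -0.6250 − sin 0.0000) = -4.3191
y' = 4.5 − 1.4000·(cos -0.6250 − cos 0.0000) = 4.7647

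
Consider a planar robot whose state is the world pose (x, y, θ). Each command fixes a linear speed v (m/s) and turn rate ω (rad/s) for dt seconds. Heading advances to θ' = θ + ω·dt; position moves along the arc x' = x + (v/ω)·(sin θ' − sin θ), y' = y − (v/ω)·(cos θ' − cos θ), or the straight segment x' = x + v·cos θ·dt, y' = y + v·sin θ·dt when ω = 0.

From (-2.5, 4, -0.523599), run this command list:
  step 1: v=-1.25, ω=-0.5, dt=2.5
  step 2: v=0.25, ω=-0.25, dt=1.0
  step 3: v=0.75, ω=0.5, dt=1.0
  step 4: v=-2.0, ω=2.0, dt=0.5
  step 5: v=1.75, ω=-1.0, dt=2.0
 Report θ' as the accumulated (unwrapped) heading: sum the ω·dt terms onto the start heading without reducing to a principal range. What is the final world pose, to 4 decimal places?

step 1: θ'=-1.7736 (R=2.5000) → pose (-3.6988, 6.6686, -1.7736)
step 2: θ'=-2.0236 (R=-1.0000) → pose (-3.7790, 6.4325, -2.0236)
step 3: θ'=-1.5236 (R=1.5000) → pose (-3.9285, 5.7055, -1.5236)
step 4: θ'=-0.5236 (R=-1.0000) → pose (-4.4274, 6.5244, -0.5236)
step 5: θ'=-2.5236 (R=-1.7500) → pose (-4.2885, 3.5825, -2.5236)

(-4.2885, 3.5825, -2.5236)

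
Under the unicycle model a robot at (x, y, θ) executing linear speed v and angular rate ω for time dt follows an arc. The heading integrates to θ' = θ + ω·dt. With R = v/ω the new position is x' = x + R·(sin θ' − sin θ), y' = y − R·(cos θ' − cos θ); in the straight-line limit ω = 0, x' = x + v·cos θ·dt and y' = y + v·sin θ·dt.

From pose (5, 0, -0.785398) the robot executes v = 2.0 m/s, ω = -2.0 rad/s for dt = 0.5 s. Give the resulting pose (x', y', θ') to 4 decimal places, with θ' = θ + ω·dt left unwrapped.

(5.2700, -0.9201, -1.7854)

θ' = -0.7854 + -2.0·0.5 = -1.7854
R = v/ω = 2.0/-2.0 = -1.0000
x' = 5 + -1.0000·(sin -1.7854 − sin -0.7854) = 5.2700
y' = 0 − -1.0000·(cos -1.7854 − cos -0.7854) = -0.9201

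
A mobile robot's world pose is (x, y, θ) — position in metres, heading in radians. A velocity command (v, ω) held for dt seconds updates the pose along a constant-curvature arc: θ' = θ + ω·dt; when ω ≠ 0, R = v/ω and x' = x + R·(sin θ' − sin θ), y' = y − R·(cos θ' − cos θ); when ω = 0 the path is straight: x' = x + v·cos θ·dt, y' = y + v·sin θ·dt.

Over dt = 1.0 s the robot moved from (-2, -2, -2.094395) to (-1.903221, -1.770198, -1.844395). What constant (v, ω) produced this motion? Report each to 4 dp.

v = -0.2500, ω = 0.2500

Δθ = -1.844395 − -2.094395 = 0.250000
ω = Δθ/dt = 0.250000/1.0 = 0.2500
R = −Δy/(cos θ' − cos θ) = -1.0000
v = R·ω = -1.0000·0.2500 = -0.2500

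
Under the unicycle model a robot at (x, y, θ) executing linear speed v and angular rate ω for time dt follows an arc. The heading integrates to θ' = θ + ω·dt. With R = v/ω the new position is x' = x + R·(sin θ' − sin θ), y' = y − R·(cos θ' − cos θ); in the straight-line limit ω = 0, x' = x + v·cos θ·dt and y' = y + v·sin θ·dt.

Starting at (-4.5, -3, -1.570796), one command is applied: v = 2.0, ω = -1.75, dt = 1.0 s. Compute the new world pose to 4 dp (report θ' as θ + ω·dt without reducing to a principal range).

θ' = -1.5708 + -1.75·1.0 = -3.3208
R = v/ω = 2.0/-1.75 = -1.1429
x' = -4.5 + -1.1429·(sin -3.3208 − sin -1.5708) = -5.8466
y' = -3 − -1.1429·(cos -3.3208 − cos -1.5708) = -4.1246

(-5.8466, -4.1246, -3.3208)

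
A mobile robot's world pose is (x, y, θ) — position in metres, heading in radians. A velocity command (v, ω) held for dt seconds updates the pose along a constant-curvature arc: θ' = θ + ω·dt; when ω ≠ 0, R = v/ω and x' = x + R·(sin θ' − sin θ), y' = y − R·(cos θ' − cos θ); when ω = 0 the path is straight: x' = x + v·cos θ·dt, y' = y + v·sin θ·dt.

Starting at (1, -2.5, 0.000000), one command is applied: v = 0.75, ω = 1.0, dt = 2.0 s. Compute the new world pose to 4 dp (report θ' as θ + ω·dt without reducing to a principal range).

(1.6820, -1.4379, 2.0000)

θ' = 0.0000 + 1.0·2.0 = 2.0000
R = v/ω = 0.75/1.0 = 0.7500
x' = 1 + 0.7500·(sin 2.0000 − sin 0.0000) = 1.6820
y' = -2.5 − 0.7500·(cos 2.0000 − cos 0.0000) = -1.4379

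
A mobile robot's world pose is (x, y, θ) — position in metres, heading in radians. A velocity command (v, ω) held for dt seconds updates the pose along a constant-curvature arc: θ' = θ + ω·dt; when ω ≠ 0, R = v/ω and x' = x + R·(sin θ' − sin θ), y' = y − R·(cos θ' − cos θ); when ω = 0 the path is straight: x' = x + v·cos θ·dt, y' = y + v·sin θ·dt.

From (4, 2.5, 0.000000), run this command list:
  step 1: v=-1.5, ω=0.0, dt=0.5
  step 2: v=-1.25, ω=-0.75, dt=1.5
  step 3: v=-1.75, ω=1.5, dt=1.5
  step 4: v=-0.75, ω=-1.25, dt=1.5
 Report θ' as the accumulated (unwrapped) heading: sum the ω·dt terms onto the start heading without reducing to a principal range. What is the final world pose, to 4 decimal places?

step 1: θ'=0.0000 (straight) → pose (3.2500, 2.5000, 0.0000)
step 2: θ'=-1.1250 (R=1.6667) → pose (1.7462, 3.4480, -1.1250)
step 3: θ'=1.1250 (R=-1.1667) → pose (-0.3591, 3.4480, 1.1250)
step 4: θ'=-0.7500 (R=0.6000) → pose (-1.3094, 3.2677, -0.7500)

(-1.3094, 3.2677, -0.7500)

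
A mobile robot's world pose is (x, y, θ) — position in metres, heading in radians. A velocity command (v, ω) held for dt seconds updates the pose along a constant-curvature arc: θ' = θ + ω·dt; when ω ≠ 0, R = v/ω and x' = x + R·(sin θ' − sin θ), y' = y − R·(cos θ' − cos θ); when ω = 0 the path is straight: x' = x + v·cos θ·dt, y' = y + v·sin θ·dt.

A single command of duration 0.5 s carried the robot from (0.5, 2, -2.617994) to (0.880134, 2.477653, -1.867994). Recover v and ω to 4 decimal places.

v = -1.2500, ω = 1.5000

Δθ = -1.867994 − -2.617994 = 0.750000
ω = Δθ/dt = 0.750000/0.5 = 1.5000
R = −Δy/(cos θ' − cos θ) = -0.8333
v = R·ω = -0.8333·1.5000 = -1.2500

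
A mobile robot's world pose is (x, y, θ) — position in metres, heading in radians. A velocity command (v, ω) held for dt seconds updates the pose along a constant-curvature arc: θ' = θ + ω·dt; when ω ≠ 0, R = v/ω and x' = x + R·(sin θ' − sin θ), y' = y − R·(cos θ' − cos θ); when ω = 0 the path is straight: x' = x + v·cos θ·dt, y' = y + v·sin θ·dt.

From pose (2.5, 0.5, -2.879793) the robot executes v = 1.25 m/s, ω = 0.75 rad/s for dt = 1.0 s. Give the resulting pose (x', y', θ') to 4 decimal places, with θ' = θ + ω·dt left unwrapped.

θ' = -2.8798 + 0.75·1.0 = -2.1298
R = v/ω = 1.25/0.75 = 1.6667
x' = 2.5 + 1.6667·(sin -2.1298 − sin -2.8798) = 1.5184
y' = 0.5 − 1.6667·(cos -2.1298 − cos -2.8798) = -0.2260

(1.5184, -0.2260, -2.1298)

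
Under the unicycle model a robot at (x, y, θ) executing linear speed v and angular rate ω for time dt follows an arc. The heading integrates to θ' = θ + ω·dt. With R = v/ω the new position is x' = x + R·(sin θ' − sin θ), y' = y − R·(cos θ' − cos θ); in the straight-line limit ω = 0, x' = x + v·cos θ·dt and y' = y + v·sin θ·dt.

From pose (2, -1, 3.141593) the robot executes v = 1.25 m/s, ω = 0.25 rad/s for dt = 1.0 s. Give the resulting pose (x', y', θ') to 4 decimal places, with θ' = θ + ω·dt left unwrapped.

θ' = 3.1416 + 0.25·1.0 = 3.3916
R = v/ω = 1.25/0.25 = 5.0000
x' = 2 + 5.0000·(sin 3.3916 − sin 3.1416) = 0.7630
y' = -1 − 5.0000·(cos 3.3916 − cos 3.1416) = -1.1554

(0.7630, -1.1554, 3.3916)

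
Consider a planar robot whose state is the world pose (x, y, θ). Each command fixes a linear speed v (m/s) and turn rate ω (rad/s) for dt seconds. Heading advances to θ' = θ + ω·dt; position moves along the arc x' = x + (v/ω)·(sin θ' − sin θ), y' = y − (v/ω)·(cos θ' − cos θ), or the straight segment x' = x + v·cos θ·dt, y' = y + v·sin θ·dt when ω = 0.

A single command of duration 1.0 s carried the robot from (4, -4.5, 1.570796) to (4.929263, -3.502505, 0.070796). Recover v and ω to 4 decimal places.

Δθ = 0.070796 − 1.570796 = -1.500000
ω = Δθ/dt = -1.500000/1.0 = -1.5000
R = −Δy/(cos θ' − cos θ) = -1.0000
v = R·ω = -1.0000·-1.5000 = 1.5000

v = 1.5000, ω = -1.5000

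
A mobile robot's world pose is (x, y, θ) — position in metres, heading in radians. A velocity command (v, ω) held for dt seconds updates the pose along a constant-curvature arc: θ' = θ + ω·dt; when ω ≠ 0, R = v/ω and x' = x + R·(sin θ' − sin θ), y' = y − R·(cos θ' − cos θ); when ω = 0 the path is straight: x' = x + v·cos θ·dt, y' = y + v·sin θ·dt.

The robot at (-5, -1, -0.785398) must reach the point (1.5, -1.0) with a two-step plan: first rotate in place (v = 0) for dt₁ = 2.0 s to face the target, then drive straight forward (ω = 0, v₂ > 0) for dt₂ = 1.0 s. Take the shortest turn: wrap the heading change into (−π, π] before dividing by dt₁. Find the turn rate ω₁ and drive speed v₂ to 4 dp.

ω₁ = 0.3927, v₂ = 6.5000

heading to target = atan2(-1−-1, 1.5−-5) = 0.0000
Δθ = wrap(0.0000 − -0.7854) = 0.7854; ω₁ = Δθ/dt₁ = 0.3927
distance = √((1.5−-5)² + (-1−-1)²) = 6.5000; v₂ = distance/dt₂ = 6.5000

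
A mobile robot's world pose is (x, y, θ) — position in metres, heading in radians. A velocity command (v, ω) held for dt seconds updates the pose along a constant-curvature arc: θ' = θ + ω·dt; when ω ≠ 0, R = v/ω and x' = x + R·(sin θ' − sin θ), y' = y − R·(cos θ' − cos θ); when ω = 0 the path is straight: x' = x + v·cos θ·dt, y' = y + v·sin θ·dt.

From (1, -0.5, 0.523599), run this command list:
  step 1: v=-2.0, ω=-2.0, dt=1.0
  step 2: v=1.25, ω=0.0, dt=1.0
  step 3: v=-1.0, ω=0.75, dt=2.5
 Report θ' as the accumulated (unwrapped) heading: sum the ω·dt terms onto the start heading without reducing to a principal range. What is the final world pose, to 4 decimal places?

step 1: θ'=-1.4764 (R=1.0000) → pose (-0.4955, 0.2718, -1.4764)
step 2: θ'=-1.4764 (straight) → pose (-0.3777, -0.9727, -1.4764)
step 3: θ'=0.3986 (R=-1.3333) → pose (-2.2226, 0.1305, 0.3986)

(-2.2226, 0.1305, 0.3986)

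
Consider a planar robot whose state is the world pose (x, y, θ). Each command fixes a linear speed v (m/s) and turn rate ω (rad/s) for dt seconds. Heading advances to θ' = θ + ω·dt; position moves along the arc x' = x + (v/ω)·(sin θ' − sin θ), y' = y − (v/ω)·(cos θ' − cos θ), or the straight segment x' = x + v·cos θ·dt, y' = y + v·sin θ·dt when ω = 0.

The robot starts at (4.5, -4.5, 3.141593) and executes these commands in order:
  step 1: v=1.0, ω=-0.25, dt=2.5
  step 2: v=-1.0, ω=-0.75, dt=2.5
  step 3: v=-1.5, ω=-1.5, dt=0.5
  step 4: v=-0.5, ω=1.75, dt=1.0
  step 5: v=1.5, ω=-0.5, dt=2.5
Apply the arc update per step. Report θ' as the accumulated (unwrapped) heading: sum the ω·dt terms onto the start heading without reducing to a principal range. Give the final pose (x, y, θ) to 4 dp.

step 1: θ'=2.5166 (R=-4.0000) → pose (2.1596, -3.7439, 2.5166)
step 2: θ'=0.6416 (R=1.3333) → pose (2.1774, -5.8933, 0.6416)
step 3: θ'=-0.1084 (R=1.0000) → pose (1.4708, -6.0863, -0.1084)
step 4: θ'=1.6416 (R=-0.2857) → pose (1.1549, -6.3906, 1.6416)
step 5: θ'=0.3916 (R=-3.0000) → pose (3.0024, -3.4054, 0.3916)

(3.0024, -3.4054, 0.3916)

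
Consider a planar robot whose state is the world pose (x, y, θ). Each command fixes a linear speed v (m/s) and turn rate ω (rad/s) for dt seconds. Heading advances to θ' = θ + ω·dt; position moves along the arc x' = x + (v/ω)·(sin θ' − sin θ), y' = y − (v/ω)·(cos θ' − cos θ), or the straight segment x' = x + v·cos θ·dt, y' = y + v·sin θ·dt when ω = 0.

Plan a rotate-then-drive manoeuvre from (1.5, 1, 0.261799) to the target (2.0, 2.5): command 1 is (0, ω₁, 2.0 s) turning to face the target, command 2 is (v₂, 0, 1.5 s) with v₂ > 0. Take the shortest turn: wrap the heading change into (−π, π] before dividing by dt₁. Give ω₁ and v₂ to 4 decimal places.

ω₁ = 0.4936, v₂ = 1.0541

heading to target = atan2(2.5−1, 2−1.5) = 1.2490
Δθ = wrap(1.2490 − 0.2618) = 0.9872; ω₁ = Δθ/dt₁ = 0.4936
distance = √((2−1.5)² + (2.5−1)²) = 1.5811; v₂ = distance/dt₂ = 1.0541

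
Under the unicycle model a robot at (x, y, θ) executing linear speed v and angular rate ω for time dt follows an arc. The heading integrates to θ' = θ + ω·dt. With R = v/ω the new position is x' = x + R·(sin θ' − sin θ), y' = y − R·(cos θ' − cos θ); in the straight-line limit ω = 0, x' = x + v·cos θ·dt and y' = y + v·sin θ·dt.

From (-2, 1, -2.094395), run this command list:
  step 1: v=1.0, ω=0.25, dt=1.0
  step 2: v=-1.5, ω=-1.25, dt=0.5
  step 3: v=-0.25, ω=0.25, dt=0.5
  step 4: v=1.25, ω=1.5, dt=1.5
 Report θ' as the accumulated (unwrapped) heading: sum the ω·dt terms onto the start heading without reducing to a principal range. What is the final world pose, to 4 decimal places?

step 1: θ'=-1.8444 (R=4.0000) → pose (-2.3871, 0.0808, -1.8444)
step 2: θ'=-2.4694 (R=1.2000) → pose (-1.9790, 0.6955, -2.4694)
step 3: θ'=-2.3444 (R=-1.0000) → pose (-1.8863, 0.7792, -2.3444)
step 4: θ'=-0.0944 (R=0.8333) → pose (-1.3687, -0.6326, -0.0944)

(-1.3687, -0.6326, -0.0944)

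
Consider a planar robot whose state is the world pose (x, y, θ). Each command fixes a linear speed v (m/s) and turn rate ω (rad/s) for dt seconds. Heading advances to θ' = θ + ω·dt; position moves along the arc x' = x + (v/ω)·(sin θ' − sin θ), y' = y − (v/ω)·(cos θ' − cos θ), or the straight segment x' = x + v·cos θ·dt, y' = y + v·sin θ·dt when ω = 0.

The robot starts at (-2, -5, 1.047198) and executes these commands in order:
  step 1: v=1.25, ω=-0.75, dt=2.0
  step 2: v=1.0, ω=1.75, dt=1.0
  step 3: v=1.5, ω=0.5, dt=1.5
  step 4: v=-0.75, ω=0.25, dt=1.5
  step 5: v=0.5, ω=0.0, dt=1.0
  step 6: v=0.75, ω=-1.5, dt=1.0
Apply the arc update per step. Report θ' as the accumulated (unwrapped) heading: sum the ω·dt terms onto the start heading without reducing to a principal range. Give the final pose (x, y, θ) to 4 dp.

(0.9943, -1.6621, 0.9222)

step 1: θ'=-0.4528 (R=-1.6667) → pose (0.1725, -4.3346, -0.4528)
step 2: θ'=1.2972 (R=0.5714) → pose (0.9727, -3.9752, 1.2972)
step 3: θ'=2.0472 (R=3.0000) → pose (0.7502, -1.7888, 2.0472)
step 4: θ'=2.4222 (R=-3.0000) → pose (1.4394, -2.6697, 2.4222)
step 5: θ'=2.4222 (straight) → pose (1.0633, -2.3402, 2.4222)
step 6: θ'=0.9222 (R=-0.5000) → pose (0.9943, -1.6621, 0.9222)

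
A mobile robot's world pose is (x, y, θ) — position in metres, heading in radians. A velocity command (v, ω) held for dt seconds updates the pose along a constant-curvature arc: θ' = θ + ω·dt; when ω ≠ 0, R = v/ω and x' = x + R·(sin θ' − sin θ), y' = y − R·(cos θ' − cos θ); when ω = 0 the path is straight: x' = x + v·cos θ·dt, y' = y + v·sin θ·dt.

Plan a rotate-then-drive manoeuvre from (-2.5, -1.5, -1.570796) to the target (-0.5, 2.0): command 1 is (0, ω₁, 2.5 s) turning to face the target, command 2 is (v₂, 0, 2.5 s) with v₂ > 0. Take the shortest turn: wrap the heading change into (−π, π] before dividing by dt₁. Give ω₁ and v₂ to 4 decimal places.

heading to target = atan2(2−-1.5, -0.5−-2.5) = 1.0517
Δθ = wrap(1.0517 − -1.5708) = 2.6224; ω₁ = Δθ/dt₁ = 1.0490
distance = √((-0.5−-2.5)² + (2−-1.5)²) = 4.0311; v₂ = distance/dt₂ = 1.6125

ω₁ = 1.0490, v₂ = 1.6125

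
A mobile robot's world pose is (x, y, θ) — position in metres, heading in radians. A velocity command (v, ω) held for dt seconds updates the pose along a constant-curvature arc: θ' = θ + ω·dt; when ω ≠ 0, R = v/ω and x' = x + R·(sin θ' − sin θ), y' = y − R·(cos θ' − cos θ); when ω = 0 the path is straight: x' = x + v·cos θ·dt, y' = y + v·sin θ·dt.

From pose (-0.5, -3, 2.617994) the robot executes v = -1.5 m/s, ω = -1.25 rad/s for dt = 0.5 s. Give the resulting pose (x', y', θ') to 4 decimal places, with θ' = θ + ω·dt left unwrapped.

(-0.0054, -3.5475, 1.9930)

θ' = 2.6180 + -1.25·0.5 = 1.9930
R = v/ω = -1.5/-1.25 = 1.2000
x' = -0.5 + 1.2000·(sin 1.9930 − sin 2.6180) = -0.0054
y' = -3 − 1.2000·(cos 1.9930 − cos 2.6180) = -3.5475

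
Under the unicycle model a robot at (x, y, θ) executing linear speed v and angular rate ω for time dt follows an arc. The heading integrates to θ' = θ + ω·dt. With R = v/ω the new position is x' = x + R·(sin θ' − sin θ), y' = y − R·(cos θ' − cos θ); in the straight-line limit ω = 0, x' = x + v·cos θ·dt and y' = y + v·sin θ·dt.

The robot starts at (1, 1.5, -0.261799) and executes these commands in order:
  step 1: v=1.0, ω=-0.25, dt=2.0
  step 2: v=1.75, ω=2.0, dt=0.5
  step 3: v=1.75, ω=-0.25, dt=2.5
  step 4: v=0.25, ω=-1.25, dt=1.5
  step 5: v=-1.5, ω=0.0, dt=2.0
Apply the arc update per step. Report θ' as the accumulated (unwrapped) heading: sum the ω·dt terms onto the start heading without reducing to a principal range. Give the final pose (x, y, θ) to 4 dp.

step 1: θ'=-0.7618 (R=-4.0000) → pose (2.7256, 0.5307, -0.7618)
step 2: θ'=0.2382 (R=0.8750) → pose (3.5360, 0.3135, 0.2382)
step 3: θ'=-0.3868 (R=-7.0000) → pose (7.8283, -0.0060, -0.3868)
step 4: θ'=-2.2618 (R=-0.2000) → pose (7.9070, -0.3187, -2.2618)
step 5: θ'=-2.2618 (straight) → pose (9.8189, 1.9932, -2.2618)

(9.8189, 1.9932, -2.2618)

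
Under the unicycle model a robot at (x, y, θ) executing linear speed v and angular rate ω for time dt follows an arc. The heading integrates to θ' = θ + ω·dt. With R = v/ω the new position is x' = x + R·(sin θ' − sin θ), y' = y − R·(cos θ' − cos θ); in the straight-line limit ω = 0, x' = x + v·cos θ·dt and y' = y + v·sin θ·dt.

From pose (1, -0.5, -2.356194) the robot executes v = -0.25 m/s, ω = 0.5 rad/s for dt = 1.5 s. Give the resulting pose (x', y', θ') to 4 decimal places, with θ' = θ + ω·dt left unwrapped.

(1.1461, -0.1641, -1.6062)

θ' = -2.3562 + 0.5·1.5 = -1.6062
R = v/ω = -0.25/0.5 = -0.5000
x' = 1 + -0.5000·(sin -1.6062 − sin -2.3562) = 1.1461
y' = -0.5 − -0.5000·(cos -1.6062 − cos -2.3562) = -0.1641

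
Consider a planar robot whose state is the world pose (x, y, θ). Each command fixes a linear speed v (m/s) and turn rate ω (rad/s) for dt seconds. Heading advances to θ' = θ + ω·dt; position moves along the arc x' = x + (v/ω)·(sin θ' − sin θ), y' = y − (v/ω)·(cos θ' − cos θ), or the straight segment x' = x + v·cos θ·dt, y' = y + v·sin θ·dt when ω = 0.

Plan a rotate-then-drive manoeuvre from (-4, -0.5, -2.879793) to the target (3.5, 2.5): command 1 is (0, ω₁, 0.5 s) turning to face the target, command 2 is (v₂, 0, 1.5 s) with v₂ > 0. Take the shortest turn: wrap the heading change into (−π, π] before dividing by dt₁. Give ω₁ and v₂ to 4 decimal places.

heading to target = atan2(2.5−-0.5, 3.5−-4) = 0.3805
Δθ = wrap(0.3805 − -2.8798) = -3.0229; ω₁ = Δθ/dt₁ = -6.0458
distance = √((3.5−-4)² + (2.5−-0.5)²) = 8.0777; v₂ = distance/dt₂ = 5.3852

ω₁ = -6.0458, v₂ = 5.3852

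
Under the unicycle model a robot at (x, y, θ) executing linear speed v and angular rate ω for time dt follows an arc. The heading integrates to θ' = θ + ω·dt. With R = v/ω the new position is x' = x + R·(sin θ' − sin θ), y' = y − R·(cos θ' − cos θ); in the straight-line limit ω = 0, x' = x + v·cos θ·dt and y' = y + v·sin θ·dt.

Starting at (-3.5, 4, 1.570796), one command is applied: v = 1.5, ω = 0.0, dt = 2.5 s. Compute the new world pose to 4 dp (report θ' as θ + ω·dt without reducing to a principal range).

(-3.5000, 7.7500, 1.5708)

θ' = 1.5708 + 0.0·2.5 = 1.5708
ω = 0 → straight: x' = -3.5 + 1.5·cos(1.5708)·2.5 = -3.5000
y' = 4 + 1.5·sin(1.5708)·2.5 = 7.7500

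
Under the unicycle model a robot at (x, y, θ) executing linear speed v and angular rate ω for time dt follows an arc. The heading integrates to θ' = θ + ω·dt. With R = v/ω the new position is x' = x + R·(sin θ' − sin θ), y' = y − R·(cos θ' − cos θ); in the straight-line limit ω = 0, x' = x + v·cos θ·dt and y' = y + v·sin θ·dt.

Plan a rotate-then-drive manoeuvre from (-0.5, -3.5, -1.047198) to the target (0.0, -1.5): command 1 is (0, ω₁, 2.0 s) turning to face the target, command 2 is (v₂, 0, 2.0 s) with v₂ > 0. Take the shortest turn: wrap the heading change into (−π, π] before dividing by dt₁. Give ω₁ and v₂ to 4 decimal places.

ω₁ = 1.1865, v₂ = 1.0308

heading to target = atan2(-1.5−-3.5, 0−-0.5) = 1.3258
Δθ = wrap(1.3258 − -1.0472) = 2.3730; ω₁ = Δθ/dt₁ = 1.1865
distance = √((0−-0.5)² + (-1.5−-3.5)²) = 2.0616; v₂ = distance/dt₂ = 1.0308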